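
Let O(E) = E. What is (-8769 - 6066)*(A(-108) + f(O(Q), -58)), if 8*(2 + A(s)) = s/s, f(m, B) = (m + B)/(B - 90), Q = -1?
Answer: 6482895/296 ≈ 21902.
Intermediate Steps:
f(m, B) = (B + m)/(-90 + B)
A(s) = -15/8 (A(s) = -2 + (s/s)/8 = -2 + (⅛)*1 = -2 + ⅛ = -15/8)
(-8769 - 6066)*(A(-108) + f(O(Q), -58)) = (-8769 - 6066)*(-15/8 + (-58 - 1)/(-90 - 58)) = -14835*(-15/8 - 59/(-148)) = -14835*(-15/8 - 1/148*(-59)) = -14835*(-15/8 + 59/148) = -14835*(-437/296) = 6482895/296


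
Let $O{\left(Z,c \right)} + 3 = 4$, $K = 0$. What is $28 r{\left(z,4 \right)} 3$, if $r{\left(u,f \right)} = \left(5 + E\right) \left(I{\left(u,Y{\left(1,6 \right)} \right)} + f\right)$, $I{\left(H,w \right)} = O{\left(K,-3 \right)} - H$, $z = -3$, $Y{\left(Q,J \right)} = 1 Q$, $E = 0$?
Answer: $3360$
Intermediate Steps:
$Y{\left(Q,J \right)} = Q$
$O{\left(Z,c \right)} = 1$ ($O{\left(Z,c \right)} = -3 + 4 = 1$)
$I{\left(H,w \right)} = 1 - H$
$r{\left(u,f \right)} = 5 - 5 u + 5 f$ ($r{\left(u,f \right)} = \left(5 + 0\right) \left(\left(1 - u\right) + f\right) = 5 \left(1 + f - u\right) = 5 - 5 u + 5 f$)
$28 r{\left(z,4 \right)} 3 = 28 \left(5 - -15 + 5 \cdot 4\right) 3 = 28 \left(5 + 15 + 20\right) 3 = 28 \cdot 40 \cdot 3 = 1120 \cdot 3 = 3360$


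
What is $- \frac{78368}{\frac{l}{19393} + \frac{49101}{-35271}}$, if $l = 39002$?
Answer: $- \frac{17868178366368}{141141283} \approx -1.266 \cdot 10^{5}$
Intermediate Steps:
$- \frac{78368}{\frac{l}{19393} + \frac{49101}{-35271}} = - \frac{78368}{\frac{39002}{19393} + \frac{49101}{-35271}} = - \frac{78368}{39002 \cdot \frac{1}{19393} + 49101 \left(- \frac{1}{35271}\right)} = - \frac{78368}{\frac{39002}{19393} - \frac{16367}{11757}} = - \frac{78368}{\frac{141141283}{228003501}} = \left(-78368\right) \frac{228003501}{141141283} = - \frac{17868178366368}{141141283}$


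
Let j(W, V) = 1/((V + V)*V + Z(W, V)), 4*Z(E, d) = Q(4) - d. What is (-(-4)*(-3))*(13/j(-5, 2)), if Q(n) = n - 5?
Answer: -1131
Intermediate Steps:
Q(n) = -5 + n
Z(E, d) = -¼ - d/4 (Z(E, d) = ((-5 + 4) - d)/4 = (-1 - d)/4 = -¼ - d/4)
j(W, V) = 1/(-¼ + 2*V² - V/4) (j(W, V) = 1/((V + V)*V + (-¼ - V/4)) = 1/((2*V)*V + (-¼ - V/4)) = 1/(2*V² + (-¼ - V/4)) = 1/(-¼ + 2*V² - V/4))
(-(-4)*(-3))*(13/j(-5, 2)) = (-(-4)*(-3))*(13/((4/(-1 - 1*2 + 8*2²)))) = (-4*3)*(13/((4/(-1 - 2 + 8*4)))) = -156/(4/(-1 - 2 + 32)) = -156/(4/29) = -156/(4*(1/29)) = -156/4/29 = -156*29/4 = -12*377/4 = -1131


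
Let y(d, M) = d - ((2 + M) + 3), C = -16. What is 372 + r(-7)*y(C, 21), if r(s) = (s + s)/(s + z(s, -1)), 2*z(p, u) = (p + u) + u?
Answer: 7380/23 ≈ 320.87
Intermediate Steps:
z(p, u) = u + p/2 (z(p, u) = ((p + u) + u)/2 = (p + 2*u)/2 = u + p/2)
y(d, M) = -5 + d - M (y(d, M) = d - (5 + M) = d + (-5 - M) = -5 + d - M)
r(s) = 2*s/(-1 + 3*s/2) (r(s) = (s + s)/(s + (-1 + s/2)) = (2*s)/(-1 + 3*s/2) = 2*s/(-1 + 3*s/2))
372 + r(-7)*y(C, 21) = 372 + (4*(-7)/(-2 + 3*(-7)))*(-5 - 16 - 1*21) = 372 + (4*(-7)/(-2 - 21))*(-5 - 16 - 21) = 372 + (4*(-7)/(-23))*(-42) = 372 + (4*(-7)*(-1/23))*(-42) = 372 + (28/23)*(-42) = 372 - 1176/23 = 7380/23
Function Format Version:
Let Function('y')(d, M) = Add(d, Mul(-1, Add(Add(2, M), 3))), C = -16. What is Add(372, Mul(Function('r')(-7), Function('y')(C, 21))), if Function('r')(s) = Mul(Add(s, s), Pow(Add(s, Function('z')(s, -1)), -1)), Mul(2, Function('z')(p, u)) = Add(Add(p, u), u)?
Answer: Rational(7380, 23) ≈ 320.87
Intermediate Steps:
Function('z')(p, u) = Add(u, Mul(Rational(1, 2), p)) (Function('z')(p, u) = Mul(Rational(1, 2), Add(Add(p, u), u)) = Mul(Rational(1, 2), Add(p, Mul(2, u))) = Add(u, Mul(Rational(1, 2), p)))
Function('y')(d, M) = Add(-5, d, Mul(-1, M)) (Function('y')(d, M) = Add(d, Mul(-1, Add(5, M))) = Add(d, Add(-5, Mul(-1, M))) = Add(-5, d, Mul(-1, M)))
Function('r')(s) = Mul(2, s, Pow(Add(-1, Mul(Rational(3, 2), s)), -1)) (Function('r')(s) = Mul(Add(s, s), Pow(Add(s, Add(-1, Mul(Rational(1, 2), s))), -1)) = Mul(Mul(2, s), Pow(Add(-1, Mul(Rational(3, 2), s)), -1)) = Mul(2, s, Pow(Add(-1, Mul(Rational(3, 2), s)), -1)))
Add(372, Mul(Function('r')(-7), Function('y')(C, 21))) = Add(372, Mul(Mul(4, -7, Pow(Add(-2, Mul(3, -7)), -1)), Add(-5, -16, Mul(-1, 21)))) = Add(372, Mul(Mul(4, -7, Pow(Add(-2, -21), -1)), Add(-5, -16, -21))) = Add(372, Mul(Mul(4, -7, Pow(-23, -1)), -42)) = Add(372, Mul(Mul(4, -7, Rational(-1, 23)), -42)) = Add(372, Mul(Rational(28, 23), -42)) = Add(372, Rational(-1176, 23)) = Rational(7380, 23)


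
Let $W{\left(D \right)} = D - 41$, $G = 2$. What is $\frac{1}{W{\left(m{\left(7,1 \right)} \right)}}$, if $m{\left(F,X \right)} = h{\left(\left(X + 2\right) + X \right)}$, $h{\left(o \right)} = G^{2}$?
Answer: $- \frac{1}{37} \approx -0.027027$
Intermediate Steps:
$h{\left(o \right)} = 4$ ($h{\left(o \right)} = 2^{2} = 4$)
$m{\left(F,X \right)} = 4$
$W{\left(D \right)} = -41 + D$ ($W{\left(D \right)} = D - 41 = -41 + D$)
$\frac{1}{W{\left(m{\left(7,1 \right)} \right)}} = \frac{1}{-41 + 4} = \frac{1}{-37} = - \frac{1}{37}$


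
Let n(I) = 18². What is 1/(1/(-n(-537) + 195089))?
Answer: 194765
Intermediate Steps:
n(I) = 324
1/(1/(-n(-537) + 195089)) = 1/(1/(-1*324 + 195089)) = 1/(1/(-324 + 195089)) = 1/(1/194765) = 194765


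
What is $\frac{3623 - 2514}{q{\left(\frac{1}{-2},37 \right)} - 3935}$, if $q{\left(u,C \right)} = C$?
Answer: $- \frac{1109}{3898} \approx -0.2845$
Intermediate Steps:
$\frac{3623 - 2514}{q{\left(\frac{1}{-2},37 \right)} - 3935} = \frac{3623 - 2514}{37 - 3935} = \frac{1109}{-3898} = 1109 \left(- \frac{1}{3898}\right) = - \frac{1109}{3898}$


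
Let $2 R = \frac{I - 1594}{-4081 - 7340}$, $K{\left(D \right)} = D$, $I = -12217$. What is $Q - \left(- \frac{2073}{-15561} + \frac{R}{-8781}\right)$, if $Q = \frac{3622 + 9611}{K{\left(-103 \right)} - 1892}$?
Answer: $- \frac{617499136019}{91261898910} \approx -6.7662$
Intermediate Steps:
$R = \frac{13811}{22842}$ ($R = \frac{\left(-12217 - 1594\right) \frac{1}{-4081 - 7340}}{2} = \frac{\left(-13811\right) \frac{1}{-11421}}{2} = \frac{\left(-13811\right) \left(- \frac{1}{11421}\right)}{2} = \frac{1}{2} \cdot \frac{13811}{11421} = \frac{13811}{22842} \approx 0.60463$)
$Q = - \frac{4411}{665}$ ($Q = \frac{3622 + 9611}{-103 - 1892} = \frac{13233}{-1995} = 13233 \left(- \frac{1}{1995}\right) = - \frac{4411}{665} \approx -6.6331$)
$Q - \left(- \frac{2073}{-15561} + \frac{R}{-8781}\right) = - \frac{4411}{665} - \left(- \frac{2073}{-15561} + \frac{13811}{22842 \left(-8781\right)}\right) = - \frac{4411}{665} - \left(\left(-2073\right) \left(- \frac{1}{15561}\right) + \frac{13811}{22842} \left(- \frac{1}{8781}\right)\right) = - \frac{4411}{665} - \left(\frac{691}{5187} - \frac{13811}{200575602}\right) = - \frac{4411}{665} - \frac{46175367775}{346795215858} = - \frac{617499136019}{91261898910}$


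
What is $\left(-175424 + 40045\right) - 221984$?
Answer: $-357363$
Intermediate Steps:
$\left(-175424 + 40045\right) - 221984 = -135379 - 221984 = -357363$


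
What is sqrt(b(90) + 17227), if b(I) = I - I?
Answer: sqrt(17227) ≈ 131.25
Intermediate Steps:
b(I) = 0
sqrt(b(90) + 17227) = sqrt(0 + 17227) = sqrt(17227)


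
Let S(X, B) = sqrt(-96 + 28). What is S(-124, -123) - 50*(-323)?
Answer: 16150 + 2*I*sqrt(17) ≈ 16150.0 + 8.2462*I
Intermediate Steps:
S(X, B) = 2*I*sqrt(17) (S(X, B) = sqrt(-68) = 2*I*sqrt(17))
S(-124, -123) - 50*(-323) = 2*I*sqrt(17) - 50*(-323) = 2*I*sqrt(17) - 1*(-16150) = 2*I*sqrt(17) + 16150 = 16150 + 2*I*sqrt(17)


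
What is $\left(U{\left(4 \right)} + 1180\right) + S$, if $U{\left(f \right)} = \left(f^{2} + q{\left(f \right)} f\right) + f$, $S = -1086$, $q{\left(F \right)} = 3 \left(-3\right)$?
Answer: $78$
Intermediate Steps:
$q{\left(F \right)} = -9$
$U{\left(f \right)} = f^{2} - 8 f$ ($U{\left(f \right)} = \left(f^{2} - 9 f\right) + f = f^{2} - 8 f$)
$\left(U{\left(4 \right)} + 1180\right) + S = \left(4 \left(-8 + 4\right) + 1180\right) - 1086 = \left(4 \left(-4\right) + 1180\right) - 1086 = \left(-16 + 1180\right) - 1086 = 1164 - 1086 = 78$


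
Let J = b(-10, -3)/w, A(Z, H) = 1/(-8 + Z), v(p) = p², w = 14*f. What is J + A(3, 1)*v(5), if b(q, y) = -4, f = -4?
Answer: -69/14 ≈ -4.9286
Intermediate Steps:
w = -56 (w = 14*(-4) = -56)
J = 1/14 (J = -4/(-56) = -4*(-1/56) = 1/14 ≈ 0.071429)
J + A(3, 1)*v(5) = 1/14 + 5²/(-8 + 3) = 1/14 + 25/(-5) = 1/14 - ⅕*25 = 1/14 - 5 = -69/14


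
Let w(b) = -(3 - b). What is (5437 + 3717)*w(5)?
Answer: 18308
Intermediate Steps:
w(b) = -3 + b
(5437 + 3717)*w(5) = (5437 + 3717)*(-3 + 5) = 9154*2 = 18308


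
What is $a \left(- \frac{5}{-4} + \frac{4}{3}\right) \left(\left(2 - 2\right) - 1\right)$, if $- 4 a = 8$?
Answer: $\frac{31}{6} \approx 5.1667$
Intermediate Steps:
$a = -2$ ($a = \left(- \frac{1}{4}\right) 8 = -2$)
$a \left(- \frac{5}{-4} + \frac{4}{3}\right) \left(\left(2 - 2\right) - 1\right) = - 2 \left(- \frac{5}{-4} + \frac{4}{3}\right) \left(\left(2 - 2\right) - 1\right) = - 2 \left(\left(-5\right) \left(- \frac{1}{4}\right) + 4 \cdot \frac{1}{3}\right) \left(0 - 1\right) = - 2 \left(\frac{5}{4} + \frac{4}{3}\right) \left(-1\right) = \left(-2\right) \frac{31}{12} \left(-1\right) = \left(- \frac{31}{6}\right) \left(-1\right) = \frac{31}{6}$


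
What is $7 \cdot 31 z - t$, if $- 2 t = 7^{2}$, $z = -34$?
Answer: $- \frac{14707}{2} \approx -7353.5$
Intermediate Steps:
$t = - \frac{49}{2}$ ($t = - \frac{7^{2}}{2} = \left(- \frac{1}{2}\right) 49 = - \frac{49}{2} \approx -24.5$)
$7 \cdot 31 z - t = 7 \cdot 31 \left(-34\right) - - \frac{49}{2} = 217 \left(-34\right) + \frac{49}{2} = -7378 + \frac{49}{2} = - \frac{14707}{2}$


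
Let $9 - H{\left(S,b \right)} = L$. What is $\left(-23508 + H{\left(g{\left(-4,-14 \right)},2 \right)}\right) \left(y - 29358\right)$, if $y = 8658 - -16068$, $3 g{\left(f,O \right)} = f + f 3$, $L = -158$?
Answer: $108115512$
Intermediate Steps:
$g{\left(f,O \right)} = \frac{4 f}{3}$ ($g{\left(f,O \right)} = \frac{f + f 3}{3} = \frac{f + 3 f}{3} = \frac{4 f}{3}$)
$H{\left(S,b \right)} = 167$ ($H{\left(S,b \right)} = 9 - -158 = 9 + 158 = 167$)
$y = 24726$ ($y = 8658 + 16068 = 24726$)
$\left(-23508 + H{\left(g{\left(-4,-14 \right)},2 \right)}\right) \left(y - 29358\right) = \left(-23508 + 167\right) \left(24726 - 29358\right) = \left(-23341\right) \left(-4632\right) = 108115512$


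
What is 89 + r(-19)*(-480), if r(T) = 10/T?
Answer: 6491/19 ≈ 341.63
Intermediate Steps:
89 + r(-19)*(-480) = 89 + (10/(-19))*(-480) = 89 + (10*(-1/19))*(-480) = 89 - 10/19*(-480) = 89 + 4800/19 = 6491/19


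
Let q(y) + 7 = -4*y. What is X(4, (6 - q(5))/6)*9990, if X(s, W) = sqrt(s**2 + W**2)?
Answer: 4995*sqrt(185) ≈ 67939.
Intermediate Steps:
q(y) = -7 - 4*y
X(s, W) = sqrt(W**2 + s**2)
X(4, (6 - q(5))/6)*9990 = sqrt(((6 - (-7 - 4*5))/6)**2 + 4**2)*9990 = sqrt(((6 - (-7 - 20))*(1/6))**2 + 16)*9990 = sqrt(((6 - 1*(-27))*(1/6))**2 + 16)*9990 = sqrt(((6 + 27)*(1/6))**2 + 16)*9990 = sqrt((33*(1/6))**2 + 16)*9990 = sqrt((11/2)**2 + 16)*9990 = sqrt(121/4 + 16)*9990 = sqrt(185/4)*9990 = (sqrt(185)/2)*9990 = 4995*sqrt(185)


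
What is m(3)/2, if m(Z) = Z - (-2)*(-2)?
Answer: -1/2 ≈ -0.50000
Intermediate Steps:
m(Z) = -4 + Z (m(Z) = Z - 1*4 = Z - 4 = -4 + Z)
m(3)/2 = (-4 + 3)/2 = (1/2)*(-1) = -1/2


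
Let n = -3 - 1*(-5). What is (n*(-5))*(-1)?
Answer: 10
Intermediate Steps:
n = 2 (n = -3 + 5 = 2)
(n*(-5))*(-1) = (2*(-5))*(-1) = -10*(-1) = 10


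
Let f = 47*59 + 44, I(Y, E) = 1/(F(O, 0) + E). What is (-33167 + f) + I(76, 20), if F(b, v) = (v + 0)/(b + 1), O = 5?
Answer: -606999/20 ≈ -30350.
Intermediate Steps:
F(b, v) = v/(1 + b)
I(Y, E) = 1/E (I(Y, E) = 1/(0/(1 + 5) + E) = 1/(0/6 + E) = 1/(0*(⅙) + E) = 1/(0 + E) = 1/E)
f = 2817 (f = 2773 + 44 = 2817)
(-33167 + f) + I(76, 20) = (-33167 + 2817) + 1/20 = -30350 + 1/20 = -606999/20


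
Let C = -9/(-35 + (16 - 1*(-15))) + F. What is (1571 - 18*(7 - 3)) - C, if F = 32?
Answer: 5859/4 ≈ 1464.8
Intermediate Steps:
C = 137/4 (C = -9/(-35 + (16 - 1*(-15))) + 32 = -9/(-35 + (16 + 15)) + 32 = -9/(-35 + 31) + 32 = -9/(-4) + 32 = -9*(-1/4) + 32 = 9/4 + 32 = 137/4 ≈ 34.250)
(1571 - 18*(7 - 3)) - C = (1571 - 18*(7 - 3)) - 1*137/4 = (1571 - 18*4) - 137/4 = (1571 - 72) - 137/4 = 1499 - 137/4 = 5859/4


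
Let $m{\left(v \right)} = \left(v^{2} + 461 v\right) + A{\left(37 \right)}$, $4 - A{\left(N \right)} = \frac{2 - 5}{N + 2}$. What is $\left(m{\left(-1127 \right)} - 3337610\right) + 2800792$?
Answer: $\frac{2778985}{13} \approx 2.1377 \cdot 10^{5}$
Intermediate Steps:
$A{\left(N \right)} = 4 + \frac{3}{2 + N}$ ($A{\left(N \right)} = 4 - \frac{2 - 5}{N + 2} = 4 - - \frac{3}{2 + N} = 4 + \frac{3}{2 + N}$)
$m{\left(v \right)} = \frac{53}{13} + v^{2} + 461 v$ ($m{\left(v \right)} = \left(v^{2} + 461 v\right) + \frac{11 + 4 \cdot 37}{2 + 37} = \left(v^{2} + 461 v\right) + \frac{11 + 148}{39} = \left(v^{2} + 461 v\right) + \frac{1}{39} \cdot 159 = \left(v^{2} + 461 v\right) + \frac{53}{13} = \frac{53}{13} + v^{2} + 461 v$)
$\left(m{\left(-1127 \right)} - 3337610\right) + 2800792 = \left(\left(\frac{53}{13} + \left(-1127\right)^{2} + 461 \left(-1127\right)\right) - 3337610\right) + 2800792 = \left(\left(\frac{53}{13} + 1270129 - 519547\right) - 3337610\right) + 2800792 = \left(\frac{9757619}{13} - 3337610\right) + 2800792 = - \frac{33631311}{13} + 2800792 = \frac{2778985}{13}$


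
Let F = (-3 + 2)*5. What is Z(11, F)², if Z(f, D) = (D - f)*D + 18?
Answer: 9604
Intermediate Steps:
F = -5 (F = -1*5 = -5)
Z(f, D) = 18 + D*(D - f) (Z(f, D) = D*(D - f) + 18 = 18 + D*(D - f))
Z(11, F)² = (18 + (-5)² - 1*(-5)*11)² = (18 + 25 + 55)² = 98² = 9604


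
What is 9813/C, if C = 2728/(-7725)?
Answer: -75805425/2728 ≈ -27788.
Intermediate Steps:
C = -2728/7725 (C = 2728*(-1/7725) = -2728/7725 ≈ -0.35314)
9813/C = 9813/(-2728/7725) = 9813*(-7725/2728) = -75805425/2728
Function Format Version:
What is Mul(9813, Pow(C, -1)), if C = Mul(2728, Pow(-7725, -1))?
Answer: Rational(-75805425, 2728) ≈ -27788.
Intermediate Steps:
C = Rational(-2728, 7725) (C = Mul(2728, Rational(-1, 7725)) = Rational(-2728, 7725) ≈ -0.35314)
Mul(9813, Pow(C, -1)) = Mul(9813, Pow(Rational(-2728, 7725), -1)) = Mul(9813, Rational(-7725, 2728)) = Rational(-75805425, 2728)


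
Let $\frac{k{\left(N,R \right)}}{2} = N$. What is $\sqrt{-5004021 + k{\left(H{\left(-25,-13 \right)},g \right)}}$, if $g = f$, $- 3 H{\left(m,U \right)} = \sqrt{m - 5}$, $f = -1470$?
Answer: $\frac{\sqrt{-45036189 - 6 i \sqrt{30}}}{3} \approx 0.00081617 - 2237.0 i$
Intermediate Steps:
$H{\left(m,U \right)} = - \frac{\sqrt{-5 + m}}{3}$ ($H{\left(m,U \right)} = - \frac{\sqrt{m - 5}}{3} = - \frac{\sqrt{-5 + m}}{3}$)
$g = -1470$
$k{\left(N,R \right)} = 2 N$
$\sqrt{-5004021 + k{\left(H{\left(-25,-13 \right)},g \right)}} = \sqrt{-5004021 + 2 \left(- \frac{\sqrt{-5 - 25}}{3}\right)} = \sqrt{-5004021 + 2 \left(- \frac{\sqrt{-30}}{3}\right)} = \sqrt{-5004021 + 2 \left(- \frac{i \sqrt{30}}{3}\right)} = \sqrt{-5004021 - \frac{2 i \sqrt{30}}{3}}$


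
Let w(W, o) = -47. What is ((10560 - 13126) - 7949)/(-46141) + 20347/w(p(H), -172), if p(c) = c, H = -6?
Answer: -938336722/2168627 ≈ -432.69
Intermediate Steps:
((10560 - 13126) - 7949)/(-46141) + 20347/w(p(H), -172) = ((10560 - 13126) - 7949)/(-46141) + 20347/(-47) = (-2566 - 7949)*(-1/46141) + 20347*(-1/47) = -10515*(-1/46141) - 20347/47 = 10515/46141 - 20347/47 = -938336722/2168627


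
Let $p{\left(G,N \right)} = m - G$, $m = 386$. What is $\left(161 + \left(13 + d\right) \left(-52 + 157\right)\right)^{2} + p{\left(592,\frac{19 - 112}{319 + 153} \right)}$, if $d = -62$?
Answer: $24840050$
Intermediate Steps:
$p{\left(G,N \right)} = 386 - G$
$\left(161 + \left(13 + d\right) \left(-52 + 157\right)\right)^{2} + p{\left(592,\frac{19 - 112}{319 + 153} \right)} = \left(161 + \left(13 - 62\right) \left(-52 + 157\right)\right)^{2} + \left(386 - 592\right) = \left(161 - 5145\right)^{2} + \left(386 - 592\right) = \left(161 - 5145\right)^{2} - 206 = \left(-4984\right)^{2} - 206 = 24840256 - 206 = 24840050$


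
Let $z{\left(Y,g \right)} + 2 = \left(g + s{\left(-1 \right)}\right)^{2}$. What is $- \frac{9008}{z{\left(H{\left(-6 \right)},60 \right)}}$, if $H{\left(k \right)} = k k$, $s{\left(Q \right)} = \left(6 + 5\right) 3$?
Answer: $- \frac{9008}{8647} \approx -1.0417$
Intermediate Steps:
$s{\left(Q \right)} = 33$ ($s{\left(Q \right)} = 11 \cdot 3 = 33$)
$H{\left(k \right)} = k^{2}$
$z{\left(Y,g \right)} = -2 + \left(33 + g\right)^{2}$ ($z{\left(Y,g \right)} = -2 + \left(g + 33\right)^{2} = -2 + \left(33 + g\right)^{2}$)
$- \frac{9008}{z{\left(H{\left(-6 \right)},60 \right)}} = - \frac{9008}{-2 + \left(33 + 60\right)^{2}} = - \frac{9008}{-2 + 93^{2}} = - \frac{9008}{-2 + 8649} = - \frac{9008}{8647}$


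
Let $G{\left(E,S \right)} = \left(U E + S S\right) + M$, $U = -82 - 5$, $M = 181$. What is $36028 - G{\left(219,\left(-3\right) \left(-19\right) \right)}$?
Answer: $51651$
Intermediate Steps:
$U = -87$
$G{\left(E,S \right)} = 181 + S^{2} - 87 E$ ($G{\left(E,S \right)} = \left(- 87 E + S S\right) + 181 = \left(- 87 E + S^{2}\right) + 181 = \left(S^{2} - 87 E\right) + 181 = 181 + S^{2} - 87 E$)
$36028 - G{\left(219,\left(-3\right) \left(-19\right) \right)} = 36028 - \left(181 + \left(\left(-3\right) \left(-19\right)\right)^{2} - 19053\right) = 36028 - \left(181 + 57^{2} - 19053\right) = 36028 - \left(181 + 3249 - 19053\right) = 36028 - -15623 = 36028 + 15623 = 51651$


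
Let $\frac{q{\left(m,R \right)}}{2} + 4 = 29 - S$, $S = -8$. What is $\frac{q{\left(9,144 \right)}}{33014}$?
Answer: $\frac{33}{16507} \approx 0.0019992$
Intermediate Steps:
$q{\left(m,R \right)} = 66$ ($q{\left(m,R \right)} = -8 + 2 \left(29 - -8\right) = -8 + 2 \left(29 + 8\right) = -8 + 2 \cdot 37 = -8 + 74 = 66$)
$\frac{q{\left(9,144 \right)}}{33014} = \frac{66}{33014} = 66 \cdot \frac{1}{33014} = \frac{33}{16507}$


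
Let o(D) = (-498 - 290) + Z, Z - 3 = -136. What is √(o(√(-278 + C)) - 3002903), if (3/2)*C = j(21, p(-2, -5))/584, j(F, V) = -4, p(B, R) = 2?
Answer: 4*I*√187739 ≈ 1733.2*I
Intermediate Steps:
Z = -133 (Z = 3 - 136 = -133)
C = -1/219 (C = 2*(-4/584)/3 = 2*(-4*1/584)/3 = (⅔)*(-1/146) = -1/219 ≈ -0.0045662)
o(D) = -921 (o(D) = (-498 - 290) - 133 = -788 - 133 = -921)
√(o(√(-278 + C)) - 3002903) = √(-921 - 3002903) = √(-3003824) = 4*I*√187739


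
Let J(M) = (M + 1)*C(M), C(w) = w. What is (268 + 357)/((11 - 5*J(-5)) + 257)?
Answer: 625/168 ≈ 3.7202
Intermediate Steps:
J(M) = M*(1 + M) (J(M) = (M + 1)*M = (1 + M)*M = M*(1 + M))
(268 + 357)/((11 - 5*J(-5)) + 257) = (268 + 357)/((11 - (-25)*(1 - 5)) + 257) = 625/((11 - (-25)*(-4)) + 257) = 625/((11 - 5*20) + 257) = 625/((11 - 100) + 257) = 625/(-89 + 257) = 625/168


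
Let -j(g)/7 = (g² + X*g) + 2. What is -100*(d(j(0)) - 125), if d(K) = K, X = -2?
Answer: 13900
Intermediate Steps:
j(g) = -14 - 7*g² + 14*g (j(g) = -7*((g² - 2*g) + 2) = -7*(2 + g² - 2*g) = -14 - 7*g² + 14*g)
-100*(d(j(0)) - 125) = -100*((-14 - 7*0² + 14*0) - 125) = -100*((-14 - 7*0 + 0) - 125) = -100*((-14 + 0 + 0) - 125) = -100*(-14 - 125) = -100*(-139) = 13900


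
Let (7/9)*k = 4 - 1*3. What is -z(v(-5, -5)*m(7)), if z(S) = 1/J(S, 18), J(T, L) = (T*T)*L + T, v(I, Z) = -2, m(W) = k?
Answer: -49/5706 ≈ -0.0085874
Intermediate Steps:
k = 9/7 (k = 9*(4 - 1*3)/7 = 9*(4 - 3)/7 = (9/7)*1 = 9/7 ≈ 1.2857)
m(W) = 9/7
J(T, L) = T + L*T² (J(T, L) = T²*L + T = L*T² + T = T + L*T²)
z(S) = 1/(S*(1 + 18*S))
-z(v(-5, -5)*m(7)) = -1/(((-2*9/7))*(1 + 18*(-2*9/7))) = -1/((-18/7)*(1 + 18*(-18/7))) = -(-7)/(18*(1 - 324/7)) = -(-7)/(18*(-317/7)) = -(-7)*(-7)/(18*317) = -1*49/5706 = -49/5706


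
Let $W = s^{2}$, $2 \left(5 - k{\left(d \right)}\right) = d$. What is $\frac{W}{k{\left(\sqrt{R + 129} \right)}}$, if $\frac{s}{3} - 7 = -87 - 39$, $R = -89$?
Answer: $42483 + \frac{42483 \sqrt{10}}{5} \approx 69352.0$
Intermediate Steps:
$s = -357$ ($s = 21 + 3 \left(-87 - 39\right) = 21 + 3 \left(-126\right) = 21 - 378 = -357$)
$k{\left(d \right)} = 5 - \frac{d}{2}$
$W = 127449$ ($W = \left(-357\right)^{2} = 127449$)
$\frac{W}{k{\left(\sqrt{R + 129} \right)}} = \frac{127449}{5 - \frac{\sqrt{-89 + 129}}{2}} = \frac{127449}{5 - \frac{\sqrt{40}}{2}} = \frac{127449}{5 - \frac{2 \sqrt{10}}{2}} = \frac{127449}{5 - \sqrt{10}}$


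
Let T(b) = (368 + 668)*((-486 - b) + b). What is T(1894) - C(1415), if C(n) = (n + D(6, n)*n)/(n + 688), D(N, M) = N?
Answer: -1058861993/2103 ≈ -5.0350e+5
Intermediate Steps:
T(b) = -503496 (T(b) = 1036*(-486) = -503496)
C(n) = 7*n/(688 + n) (C(n) = (n + 6*n)/(n + 688) = (7*n)/(688 + n) = 7*n/(688 + n))
T(1894) - C(1415) = -503496 - 7*1415/(688 + 1415) = -503496 - 7*1415/2103 = -503496 - 1*9905/2103 = -503496 - 9905/2103 = -1058861993/2103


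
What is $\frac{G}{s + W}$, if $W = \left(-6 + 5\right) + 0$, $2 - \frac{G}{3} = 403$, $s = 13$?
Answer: $- \frac{401}{4} \approx -100.25$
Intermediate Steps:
$G = -1203$ ($G = 6 - 1209 = -1203$)
$W = -1$ ($W = -1 + 0 = -1$)
$\frac{G}{s + W} = - \frac{1203}{13 - 1} = - \frac{1203}{12} = \left(-1203\right) \frac{1}{12} = - \frac{401}{4}$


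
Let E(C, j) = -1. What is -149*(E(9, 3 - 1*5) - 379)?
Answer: 56620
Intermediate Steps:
-149*(E(9, 3 - 1*5) - 379) = -149*(-1 - 379) = -149*(-380) = 56620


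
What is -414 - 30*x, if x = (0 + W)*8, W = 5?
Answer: -1614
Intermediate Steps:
x = 40 (x = (0 + 5)*8 = 5*8 = 40)
-414 - 30*x = -414 - 30*40 = -414 - 1200 = -1614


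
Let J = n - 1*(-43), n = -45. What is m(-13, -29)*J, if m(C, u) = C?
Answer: 26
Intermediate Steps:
J = -2 (J = -45 - 1*(-43) = -45 + 43 = -2)
m(-13, -29)*J = -13*(-2) = 26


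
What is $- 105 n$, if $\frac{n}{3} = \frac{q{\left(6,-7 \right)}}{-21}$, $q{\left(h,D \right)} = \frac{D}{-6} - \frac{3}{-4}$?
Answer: $\frac{115}{4} \approx 28.75$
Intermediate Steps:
$q{\left(h,D \right)} = \frac{3}{4} - \frac{D}{6}$ ($q{\left(h,D \right)} = D \left(- \frac{1}{6}\right) - - \frac{3}{4} = - \frac{D}{6} + \frac{3}{4} = \frac{3}{4} - \frac{D}{6}$)
$n = - \frac{23}{84}$ ($n = 3 \frac{\frac{3}{4} - - \frac{7}{6}}{-21} = 3 \left(\frac{3}{4} + \frac{7}{6}\right) \left(- \frac{1}{21}\right) = 3 \cdot \frac{23}{12} \left(- \frac{1}{21}\right) = 3 \left(- \frac{23}{252}\right) = - \frac{23}{84} \approx -0.27381$)
$- 105 n = \left(-105\right) \left(- \frac{23}{84}\right) = \frac{115}{4}$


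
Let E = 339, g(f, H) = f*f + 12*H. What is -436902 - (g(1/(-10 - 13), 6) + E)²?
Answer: -169534548982/279841 ≈ -6.0582e+5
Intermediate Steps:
g(f, H) = f² + 12*H
-436902 - (g(1/(-10 - 13), 6) + E)² = -436902 - (((1/(-10 - 13))² + 12*6) + 339)² = -436902 - (((1/(-23))² + 72) + 339)² = -436902 - (((-1/23)² + 72) + 339)² = -436902 - ((1/529 + 72) + 339)² = -436902 - (38089/529 + 339)² = -436902 - (217420/529)² = -436902 - 1*47271456400/279841 = -436902 - 47271456400/279841 = -169534548982/279841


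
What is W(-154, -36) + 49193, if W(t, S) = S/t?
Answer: 3787879/77 ≈ 49193.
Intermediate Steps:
W(-154, -36) + 49193 = -36/(-154) + 49193 = -36*(-1/154) + 49193 = 18/77 + 49193 = 3787879/77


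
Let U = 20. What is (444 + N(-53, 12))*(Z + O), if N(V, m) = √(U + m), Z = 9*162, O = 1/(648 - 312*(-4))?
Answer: 102281653/158 + 2764369*√2/474 ≈ 6.5560e+5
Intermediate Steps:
O = 1/1896 (O = 1/(648 + 1248) = 1/1896 ≈ 0.00052743)
Z = 1458
N(V, m) = √(20 + m)
(444 + N(-53, 12))*(Z + O) = (444 + √(20 + 12))*(1458 + 1/1896) = (444 + √32)*(2764369/1896) = (444 + 4*√2)*(2764369/1896) = 102281653/158 + 2764369*√2/474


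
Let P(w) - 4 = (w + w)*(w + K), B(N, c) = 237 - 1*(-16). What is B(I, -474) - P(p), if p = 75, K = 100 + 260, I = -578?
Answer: -65001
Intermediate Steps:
B(N, c) = 253 (B(N, c) = 237 + 16 = 253)
K = 360
P(w) = 4 + 2*w*(360 + w) (P(w) = 4 + (w + w)*(w + 360) = 4 + (2*w)*(360 + w) = 4 + 2*w*(360 + w))
B(I, -474) - P(p) = 253 - (4 + 2*75² + 720*75) = 253 - (4 + 2*5625 + 54000) = 253 - (4 + 11250 + 54000) = 253 - 1*65254 = 253 - 65254 = -65001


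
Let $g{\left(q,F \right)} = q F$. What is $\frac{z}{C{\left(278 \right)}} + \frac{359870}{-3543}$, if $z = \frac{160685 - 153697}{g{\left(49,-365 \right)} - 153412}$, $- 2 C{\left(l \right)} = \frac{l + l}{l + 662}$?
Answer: $- \frac{2852323351910}{28119944223} \approx -101.43$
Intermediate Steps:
$g{\left(q,F \right)} = F q$
$C{\left(l \right)} = - \frac{l}{662 + l}$ ($C{\left(l \right)} = - \frac{\left(l + l\right) \frac{1}{l + 662}}{2} = - \frac{2 l \frac{1}{662 + l}}{2} = - \frac{l}{662 + l}$)
$z = - \frac{6988}{171297}$ ($z = \frac{160685 - 153697}{\left(-365\right) 49 - 153412} = \frac{6988}{-17885 - 153412} = \frac{6988}{-171297} = 6988 \left(- \frac{1}{171297}\right) = - \frac{6988}{171297} \approx -0.040795$)
$\frac{z}{C{\left(278 \right)}} + \frac{359870}{-3543} = - \frac{6988}{171297 \left(\left(-1\right) 278 \frac{1}{662 + 278}\right)} + \frac{359870}{-3543} = - \frac{6988}{171297 \left(\left(-1\right) 278 \cdot \frac{1}{940}\right)} + 359870 \left(- \frac{1}{3543}\right) = - \frac{6988}{171297 \left(\left(-1\right) 278 \cdot \frac{1}{940}\right)} - \frac{359870}{3543} = - \frac{6988}{171297 \left(- \frac{139}{470}\right)} - \frac{359870}{3543} = \left(- \frac{6988}{171297}\right) \left(- \frac{470}{139}\right) - \frac{359870}{3543} = \frac{3284360}{23810283} - \frac{359870}{3543} = - \frac{2852323351910}{28119944223}$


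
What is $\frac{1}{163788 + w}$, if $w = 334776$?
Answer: $\frac{1}{498564} \approx 2.0058 \cdot 10^{-6}$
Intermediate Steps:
$\frac{1}{163788 + w} = \frac{1}{163788 + 334776} = \frac{1}{498564}$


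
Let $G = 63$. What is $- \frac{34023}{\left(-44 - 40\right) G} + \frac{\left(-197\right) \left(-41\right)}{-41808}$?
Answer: $\frac{38324725}{6145776} \approx 6.2359$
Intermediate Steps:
$- \frac{34023}{\left(-44 - 40\right) G} + \frac{\left(-197\right) \left(-41\right)}{-41808} = - \frac{34023}{\left(-44 - 40\right) 63} + \frac{\left(-197\right) \left(-41\right)}{-41808} = - \frac{34023}{\left(-84\right) 63} + 8077 \left(- \frac{1}{41808}\right) = - \frac{34023}{-5292} - \frac{8077}{41808} = \left(-34023\right) \left(- \frac{1}{5292}\right) - \frac{8077}{41808} = \frac{11341}{1764} - \frac{8077}{41808} = \frac{38324725}{6145776}$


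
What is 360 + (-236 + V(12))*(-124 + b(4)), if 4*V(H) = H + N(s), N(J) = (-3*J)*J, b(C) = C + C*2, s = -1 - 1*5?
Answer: 29480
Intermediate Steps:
s = -6 (s = -1 - 5 = -6)
b(C) = 3*C (b(C) = C + 2*C = 3*C)
N(J) = -3*J**2
V(H) = -27 + H/4 (V(H) = (H - 3*(-6)**2)/4 = (H - 3*36)/4 = (H - 108)/4 = (-108 + H)/4 = -27 + H/4)
360 + (-236 + V(12))*(-124 + b(4)) = 360 + (-236 + (-27 + (1/4)*12))*(-124 + 3*4) = 360 + (-236 + (-27 + 3))*(-124 + 12) = 360 + (-236 - 24)*(-112) = 360 - 260*(-112) = 360 + 29120 = 29480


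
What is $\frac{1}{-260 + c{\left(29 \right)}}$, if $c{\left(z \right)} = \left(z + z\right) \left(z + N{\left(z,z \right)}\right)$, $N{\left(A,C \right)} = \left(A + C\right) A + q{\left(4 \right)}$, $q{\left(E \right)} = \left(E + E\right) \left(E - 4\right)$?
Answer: $\frac{1}{98978} \approx 1.0103 \cdot 10^{-5}$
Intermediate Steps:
$q{\left(E \right)} = 2 E \left(-4 + E\right)$
$N{\left(A,C \right)} = A \left(A + C\right)$ ($N{\left(A,C \right)} = \left(A + C\right) A + 2 \cdot 4 \left(-4 + 4\right) = A \left(A + C\right) + 2 \cdot 4 \cdot 0 = A \left(A + C\right) + 0 = A \left(A + C\right)$)
$c{\left(z \right)} = 2 z \left(z + 2 z^{2}\right)$ ($c{\left(z \right)} = \left(z + z\right) \left(z + z \left(z + z\right)\right) = 2 z \left(z + z 2 z\right) = 2 z \left(z + 2 z^{2}\right)$)
$\frac{1}{-260 + c{\left(29 \right)}} = \frac{1}{-260 + 29^{2} \left(2 + 4 \cdot 29\right)} = \frac{1}{-260 + 841 \left(2 + 116\right)} = \frac{1}{-260 + 841 \cdot 118} = \frac{1}{-260 + 99238} = \frac{1}{98978}$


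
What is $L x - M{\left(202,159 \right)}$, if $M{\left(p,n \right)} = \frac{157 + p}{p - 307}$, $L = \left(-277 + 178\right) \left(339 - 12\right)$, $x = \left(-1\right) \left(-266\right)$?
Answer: $- \frac{904177531}{105} \approx -8.6112 \cdot 10^{6}$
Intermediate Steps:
$x = 266$
$L = -32373$ ($L = \left(-99\right) 327 = -32373$)
$M{\left(p,n \right)} = \frac{157 + p}{-307 + p}$
$L x - M{\left(202,159 \right)} = \left(-32373\right) 266 - \frac{157 + 202}{-307 + 202} = -8611218 - \frac{1}{-105} \cdot 359 = -8611218 - \left(- \frac{1}{105}\right) 359 = -8611218 - - \frac{359}{105} = -8611218 + \frac{359}{105} = - \frac{904177531}{105}$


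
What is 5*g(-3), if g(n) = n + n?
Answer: -30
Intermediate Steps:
g(n) = 2*n
5*g(-3) = 5*(2*(-3)) = 5*(-6) = -30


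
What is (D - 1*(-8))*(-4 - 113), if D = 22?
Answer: -3510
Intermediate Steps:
(D - 1*(-8))*(-4 - 113) = (22 - 1*(-8))*(-4 - 113) = (22 + 8)*(-117) = 30*(-117) = -3510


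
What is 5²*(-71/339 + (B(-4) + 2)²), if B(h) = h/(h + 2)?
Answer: 133825/339 ≈ 394.76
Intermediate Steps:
B(h) = h/(2 + h)
5²*(-71/339 + (B(-4) + 2)²) = 5²*(-71/339 + (-4/(2 - 4) + 2)²) = 25*(-71*1/339 + (-4/(-2) + 2)²) = 25*(-71/339 + (-4*(-½) + 2)²) = 25*(-71/339 + (2 + 2)²) = 25*(-71/339 + 4²) = 25*(-71/339 + 16) = 25*(5353/339) = 133825/339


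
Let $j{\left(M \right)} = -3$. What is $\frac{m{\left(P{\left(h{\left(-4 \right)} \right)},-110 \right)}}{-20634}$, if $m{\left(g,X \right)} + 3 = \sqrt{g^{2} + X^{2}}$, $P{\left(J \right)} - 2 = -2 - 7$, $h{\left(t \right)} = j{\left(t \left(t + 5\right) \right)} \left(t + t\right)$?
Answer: $\frac{1}{6878} - \frac{\sqrt{12149}}{20634} \approx -0.0051964$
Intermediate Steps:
$h{\left(t \right)} = - 6 t$ ($h{\left(t \right)} = - 3 \left(t + t\right) = - 3 \cdot 2 t = - 6 t$)
$P{\left(J \right)} = -7$ ($P{\left(J \right)} = 2 - 9 = -7$)
$m{\left(g,X \right)} = -3 + \sqrt{X^{2} + g^{2}}$ ($m{\left(g,X \right)} = -3 + \sqrt{g^{2} + X^{2}} = -3 + \sqrt{X^{2} + g^{2}}$)
$\frac{m{\left(P{\left(h{\left(-4 \right)} \right)},-110 \right)}}{-20634} = \frac{-3 + \sqrt{\left(-110\right)^{2} + \left(-7\right)^{2}}}{-20634} = \left(-3 + \sqrt{12100 + 49}\right) \left(- \frac{1}{20634}\right) = \left(-3 + \sqrt{12149}\right) \left(- \frac{1}{20634}\right) = \frac{1}{6878} - \frac{\sqrt{12149}}{20634}$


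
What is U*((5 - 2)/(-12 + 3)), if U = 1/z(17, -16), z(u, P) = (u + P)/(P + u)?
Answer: -⅓ ≈ -0.33333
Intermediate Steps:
z(u, P) = 1 (z(u, P) = (P + u)/(P + u) = 1)
U = 1 (U = 1/1 = 1)
U*((5 - 2)/(-12 + 3)) = 1*((5 - 2)/(-12 + 3)) = 1*(3/(-9)) = 1*(3*(-⅑)) = 1*(-⅓) = -⅓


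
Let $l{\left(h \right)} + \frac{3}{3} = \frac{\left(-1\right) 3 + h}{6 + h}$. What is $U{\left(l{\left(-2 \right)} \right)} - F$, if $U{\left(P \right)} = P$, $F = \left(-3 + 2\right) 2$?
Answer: $- \frac{1}{4} \approx -0.25$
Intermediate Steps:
$l{\left(h \right)} = -1 + \frac{-3 + h}{6 + h}$ ($l{\left(h \right)} = -1 + \frac{\left(-1\right) 3 + h}{6 + h} = -1 + \frac{-3 + h}{6 + h}$)
$F = -2$ ($F = \left(-1\right) 2 = -2$)
$U{\left(l{\left(-2 \right)} \right)} - F = - \frac{9}{6 - 2} - -2 = - \frac{9}{4} + 2 = - \frac{1}{4}$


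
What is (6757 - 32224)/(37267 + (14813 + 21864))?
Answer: -653/1896 ≈ -0.34441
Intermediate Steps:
(6757 - 32224)/(37267 + (14813 + 21864)) = -25467/(37267 + 36677) = -25467/73944 = -25467*1/73944 = -653/1896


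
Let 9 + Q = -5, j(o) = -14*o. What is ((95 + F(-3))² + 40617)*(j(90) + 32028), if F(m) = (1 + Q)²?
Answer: 3394110384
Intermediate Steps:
Q = -14 (Q = -9 - 5 = -14)
F(m) = 169 (F(m) = (1 - 14)² = (-13)² = 169)
((95 + F(-3))² + 40617)*(j(90) + 32028) = ((95 + 169)² + 40617)*(-14*90 + 32028) = (264² + 40617)*(-1260 + 32028) = (69696 + 40617)*30768 = 110313*30768 = 3394110384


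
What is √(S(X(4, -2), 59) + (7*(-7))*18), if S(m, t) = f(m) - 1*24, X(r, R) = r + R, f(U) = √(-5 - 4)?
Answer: √(-906 + 3*I) ≈ 0.04983 + 30.1*I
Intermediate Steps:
f(U) = 3*I (f(U) = √(-9) = 3*I)
X(r, R) = R + r
S(m, t) = -24 + 3*I (S(m, t) = 3*I - 1*24 = 3*I - 24 = -24 + 3*I)
√(S(X(4, -2), 59) + (7*(-7))*18) = √((-24 + 3*I) + (7*(-7))*18) = √((-24 + 3*I) - 49*18) = √((-24 + 3*I) - 882) = √(-906 + 3*I)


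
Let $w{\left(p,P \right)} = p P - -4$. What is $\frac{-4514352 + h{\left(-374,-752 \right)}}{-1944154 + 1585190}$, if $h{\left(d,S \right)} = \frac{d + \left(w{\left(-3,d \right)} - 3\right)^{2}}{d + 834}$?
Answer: $\frac{415068233}{33024688} \approx 12.568$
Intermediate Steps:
$w{\left(p,P \right)} = 4 + P p$ ($w{\left(p,P \right)} = P p + 4 = 4 + P p$)
$h{\left(d,S \right)} = \frac{d + \left(1 - 3 d\right)^{2}}{834 + d}$ ($h{\left(d,S \right)} = \frac{d + \left(\left(4 + d \left(-3\right)\right) - 3\right)^{2}}{d + 834} = \frac{d + \left(\left(4 - 3 d\right) - 3\right)^{2}}{834 + d} = \frac{d + \left(1 - 3 d\right)^{2}}{834 + d}$)
$\frac{-4514352 + h{\left(-374,-752 \right)}}{-1944154 + 1585190} = \frac{-4514352 + \frac{-374 + \left(1 - -1122\right)^{2}}{834 - 374}}{-1944154 + 1585190} = \frac{-4514352 + \frac{-374 + \left(1 + 1122\right)^{2}}{460}}{-358964} = \left(-4514352 + \frac{-374 + 1123^{2}}{460}\right) \left(- \frac{1}{358964}\right) = \left(-4514352 + \frac{-374 + 1261129}{460}\right) \left(- \frac{1}{358964}\right) = \left(-4514352 + \frac{1}{460} \cdot 1260755\right) \left(- \frac{1}{358964}\right) = \left(-4514352 + \frac{252151}{92}\right) \left(- \frac{1}{358964}\right) = \left(- \frac{415068233}{92}\right) \left(- \frac{1}{358964}\right) = \frac{415068233}{33024688}$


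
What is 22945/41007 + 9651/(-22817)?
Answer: 127777508/935656719 ≈ 0.13656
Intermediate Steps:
22945/41007 + 9651/(-22817) = 22945*(1/41007) + 9651*(-1/22817) = 22945/41007 - 9651/22817 = 127777508/935656719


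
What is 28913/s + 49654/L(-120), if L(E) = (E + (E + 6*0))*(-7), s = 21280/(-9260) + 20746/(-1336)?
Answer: -28255453323/17744440 ≈ -1592.4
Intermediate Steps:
s = -5513451/309284 (s = 21280*(-1/9260) + 20746*(-1/1336) = -1064/463 - 10373/668 = -5513451/309284 ≈ -17.827)
L(E) = -14*E (L(E) = (E + (E + 0))*(-7) = (E + E)*(-7) = (2*E)*(-7) = -14*E)
28913/s + 49654/L(-120) = 28913/(-5513451/309284) + 49654/((-14*(-120))) = 28913*(-309284/5513451) + 49654/1680 = -308356148/190119 + 49654*(1/1680) = -308356148/190119 + 24827/840 = -28255453323/17744440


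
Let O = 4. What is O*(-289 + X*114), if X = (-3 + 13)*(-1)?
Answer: -5716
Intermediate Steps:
X = -10 (X = 10*(-1) = -10)
O*(-289 + X*114) = 4*(-289 - 10*114) = 4*(-289 - 1140) = 4*(-1429) = -5716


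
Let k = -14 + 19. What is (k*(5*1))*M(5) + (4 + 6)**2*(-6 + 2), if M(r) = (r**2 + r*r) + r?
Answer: 975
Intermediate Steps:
k = 5
M(r) = r + 2*r**2 (M(r) = (r**2 + r**2) + r = 2*r**2 + r = r + 2*r**2)
(k*(5*1))*M(5) + (4 + 6)**2*(-6 + 2) = (5*(5*1))*(5*(1 + 2*5)) + (4 + 6)**2*(-6 + 2) = (5*5)*(5*(1 + 10)) + 10**2*(-4) = 25*(5*11) + 100*(-4) = 25*55 - 400 = 1375 - 400 = 975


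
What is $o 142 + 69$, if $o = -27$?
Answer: $-3765$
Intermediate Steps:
$o 142 + 69 = \left(-27\right) 142 + 69 = -3834 + 69 = -3765$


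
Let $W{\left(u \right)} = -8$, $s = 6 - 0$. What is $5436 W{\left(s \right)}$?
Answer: $-43488$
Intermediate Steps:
$s = 6$ ($s = 6 + 0 = 6$)
$5436 W{\left(s \right)} = 5436 \left(-8\right) = -43488$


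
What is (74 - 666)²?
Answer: 350464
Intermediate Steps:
(74 - 666)² = (-592)² = 350464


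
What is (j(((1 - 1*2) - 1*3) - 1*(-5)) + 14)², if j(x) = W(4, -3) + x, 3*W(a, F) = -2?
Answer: 1849/9 ≈ 205.44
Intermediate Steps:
W(a, F) = -⅔ (W(a, F) = (⅓)*(-2) = -⅔)
j(x) = -⅔ + x
(j(((1 - 1*2) - 1*3) - 1*(-5)) + 14)² = ((-⅔ + (((1 - 1*2) - 1*3) - 1*(-5))) + 14)² = ((-⅔ + (((1 - 2) - 3) + 5)) + 14)² = ((-⅔ + ((-1 - 3) + 5)) + 14)² = ((-⅔ + (-4 + 5)) + 14)² = ((-⅔ + 1) + 14)² = (⅓ + 14)² = (43/3)² = 1849/9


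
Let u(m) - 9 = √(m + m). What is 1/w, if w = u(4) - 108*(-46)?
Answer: 4977/24770521 - 2*√2/24770521 ≈ 0.00020081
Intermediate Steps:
u(m) = 9 + √2*√m (u(m) = 9 + √(m + m) = 9 + √(2*m) = 9 + √2*√m)
w = 4977 + 2*√2 (w = (9 + √2*√4) - 108*(-46) = (9 + √2*2) + 4968 = (9 + 2*√2) + 4968 = 4977 + 2*√2 ≈ 4979.8)
1/w = 1/(4977 + 2*√2)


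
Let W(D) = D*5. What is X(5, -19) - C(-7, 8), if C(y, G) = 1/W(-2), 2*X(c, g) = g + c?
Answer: -69/10 ≈ -6.9000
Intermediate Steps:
X(c, g) = c/2 + g/2 (X(c, g) = (g + c)/2 = (c + g)/2 = c/2 + g/2)
W(D) = 5*D
C(y, G) = -⅒ (C(y, G) = 1/(5*(-2)) = 1/(-10) = -⅒)
X(5, -19) - C(-7, 8) = ((½)*5 + (½)*(-19)) - 1*(-⅒) = (5/2 - 19/2) + ⅒ = -7 + ⅒ = -69/10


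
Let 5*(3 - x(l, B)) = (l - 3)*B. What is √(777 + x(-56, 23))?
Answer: √26285/5 ≈ 32.425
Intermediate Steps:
x(l, B) = 3 - B*(-3 + l)/5 (x(l, B) = 3 - (l - 3)*B/5 = 3 - (-3 + l)*B/5 = 3 - B*(-3 + l)/5)
√(777 + x(-56, 23)) = √(777 + (3 + (⅗)*23 - ⅕*23*(-56))) = √(777 + (3 + 69/5 + 1288/5)) = √(777 + 1372/5) = √(5257/5) = √26285/5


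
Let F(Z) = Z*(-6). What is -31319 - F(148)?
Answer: -30431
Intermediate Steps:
F(Z) = -6*Z
-31319 - F(148) = -31319 - (-6)*148 = -31319 - 1*(-888) = -31319 + 888 = -30431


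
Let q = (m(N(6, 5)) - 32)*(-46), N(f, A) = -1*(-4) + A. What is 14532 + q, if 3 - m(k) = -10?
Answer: 15406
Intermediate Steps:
N(f, A) = 4 + A
m(k) = 13 (m(k) = 3 - 1*(-10) = 3 + 10 = 13)
q = 874 (q = (13 - 32)*(-46) = -19*(-46) = 874)
14532 + q = 14532 + 874 = 15406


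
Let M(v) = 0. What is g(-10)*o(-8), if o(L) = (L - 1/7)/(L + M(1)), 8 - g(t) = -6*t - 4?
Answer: -342/7 ≈ -48.857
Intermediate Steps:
g(t) = 12 + 6*t (g(t) = 8 - (-6*t - 4) = 8 - (-4 - 6*t) = 8 + (4 + 6*t) = 12 + 6*t)
o(L) = (-1/7 + L)/L (o(L) = (L - 1/7)/(L + 0) = (L - 1*1/7)/L = (L - 1/7)/L = (-1/7 + L)/L)
g(-10)*o(-8) = (12 + 6*(-10))*((-1/7 - 8)/(-8)) = (12 - 60)*(-1/8*(-57/7)) = -48*57/56 = -342/7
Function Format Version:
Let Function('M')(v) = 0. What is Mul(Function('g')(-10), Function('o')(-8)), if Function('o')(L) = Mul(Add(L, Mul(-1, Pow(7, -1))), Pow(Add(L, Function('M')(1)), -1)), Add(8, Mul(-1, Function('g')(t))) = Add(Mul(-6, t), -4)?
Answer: Rational(-342, 7) ≈ -48.857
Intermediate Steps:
Function('g')(t) = Add(12, Mul(6, t)) (Function('g')(t) = Add(8, Mul(-1, Add(Mul(-6, t), -4))) = Add(8, Mul(-1, Add(-4, Mul(-6, t)))) = Add(8, Add(4, Mul(6, t))) = Add(12, Mul(6, t)))
Function('o')(L) = Mul(Pow(L, -1), Add(Rational(-1, 7), L)) (Function('o')(L) = Mul(Add(L, Mul(-1, Pow(7, -1))), Pow(Add(L, 0), -1)) = Mul(Add(L, Mul(-1, Rational(1, 7))), Pow(L, -1)) = Mul(Add(L, Rational(-1, 7)), Pow(L, -1)) = Mul(Add(Rational(-1, 7), L), Pow(L, -1)) = Mul(Pow(L, -1), Add(Rational(-1, 7), L)))
Mul(Function('g')(-10), Function('o')(-8)) = Mul(Add(12, Mul(6, -10)), Mul(Pow(-8, -1), Add(Rational(-1, 7), -8))) = Mul(Add(12, -60), Mul(Rational(-1, 8), Rational(-57, 7))) = Mul(-48, Rational(57, 56)) = Rational(-342, 7)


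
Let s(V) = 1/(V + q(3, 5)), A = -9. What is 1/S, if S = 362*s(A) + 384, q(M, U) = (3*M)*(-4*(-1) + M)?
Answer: 27/10549 ≈ 0.0025595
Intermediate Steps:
q(M, U) = 3*M*(4 + M) (q(M, U) = (3*M)*(4 + M) = 3*M*(4 + M))
s(V) = 1/(63 + V) (s(V) = 1/(V + 3*3*(4 + 3)) = 1/(V + 3*3*7) = 1/(V + 63) = 1/(63 + V))
S = 10549/27 (S = 362/(63 - 9) + 384 = 362/54 + 384 = 362*(1/54) + 384 = 181/27 + 384 = 10549/27 ≈ 390.70)
1/S = 1/(10549/27) = 27/10549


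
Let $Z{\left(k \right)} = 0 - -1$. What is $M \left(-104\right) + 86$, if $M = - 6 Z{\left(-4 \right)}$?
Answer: $710$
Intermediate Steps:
$Z{\left(k \right)} = 1$ ($Z{\left(k \right)} = 0 + 1 = 1$)
$M = -6$ ($M = \left(-6\right) 1 = -6$)
$M \left(-104\right) + 86 = \left(-6\right) \left(-104\right) + 86 = 624 + 86 = 710$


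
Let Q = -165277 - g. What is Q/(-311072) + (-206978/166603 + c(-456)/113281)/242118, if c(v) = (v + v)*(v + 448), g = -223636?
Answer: -133338657289662311063/710718949837025496864 ≈ -0.18761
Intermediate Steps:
c(v) = 2*v*(448 + v) (c(v) = (2*v)*(448 + v) = 2*v*(448 + v))
Q = 58359 (Q = -165277 - 1*(-223636) = -165277 + 223636 = 58359)
Q/(-311072) + (-206978/166603 + c(-456)/113281)/242118 = 58359/(-311072) + (-206978/166603 + (2*(-456)*(448 - 456))/113281)/242118 = 58359*(-1/311072) + (-206978*1/166603 + (2*(-456)*(-8))*(1/113281))*(1/242118) = -58359/311072 + (-206978/166603 + 7296*(1/113281))*(1/242118) = -58359/311072 + (-206978/166603 + 7296/113281)*(1/242118) = -58359/311072 - 22231139330/18872954443*1/242118 = -58359/311072 - 11115569665/2284740991915137 = -133338657289662311063/710718949837025496864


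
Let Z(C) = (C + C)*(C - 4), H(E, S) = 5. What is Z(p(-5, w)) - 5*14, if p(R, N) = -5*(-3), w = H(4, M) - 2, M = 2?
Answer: 260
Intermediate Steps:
w = 3 (w = 5 - 2 = 3)
p(R, N) = 15
Z(C) = 2*C*(-4 + C) (Z(C) = (2*C)*(-4 + C) = 2*C*(-4 + C))
Z(p(-5, w)) - 5*14 = 2*15*(-4 + 15) - 5*14 = 2*15*11 - 70 = 330 - 70 = 260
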